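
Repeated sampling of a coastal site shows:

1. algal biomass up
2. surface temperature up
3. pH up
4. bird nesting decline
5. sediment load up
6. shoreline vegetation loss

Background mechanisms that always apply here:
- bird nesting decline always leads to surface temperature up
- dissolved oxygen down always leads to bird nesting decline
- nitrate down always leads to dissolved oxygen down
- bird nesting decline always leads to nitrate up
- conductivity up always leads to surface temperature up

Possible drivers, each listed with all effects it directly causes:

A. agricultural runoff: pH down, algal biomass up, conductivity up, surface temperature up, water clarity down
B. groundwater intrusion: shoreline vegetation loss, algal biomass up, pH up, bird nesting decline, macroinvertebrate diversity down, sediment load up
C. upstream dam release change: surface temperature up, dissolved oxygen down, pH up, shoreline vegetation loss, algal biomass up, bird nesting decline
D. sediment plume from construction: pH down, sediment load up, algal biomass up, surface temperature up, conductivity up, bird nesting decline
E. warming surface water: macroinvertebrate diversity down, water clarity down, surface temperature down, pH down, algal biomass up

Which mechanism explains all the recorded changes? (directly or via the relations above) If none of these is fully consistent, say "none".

B

Checking each candidate against the observations:
(A) agricultural runoff — algal biomass up match; surface temperature up match; pH up miss; bird nesting decline miss; sediment load up miss; shoreline vegetation loss miss
(B) groundwater intrusion — algal biomass up match; surface temperature up match (by bird nesting decline → surface temperature up); pH up match; bird nesting decline match; sediment load up match; shoreline vegetation loss match
(C) upstream dam release change — algal biomass up match; surface temperature up match; pH up match; bird nesting decline match; sediment load up miss; shoreline vegetation loss match
(D) sediment plume from construction — algal biomass up match; surface temperature up match; pH up miss; bird nesting decline match; sediment load up match; shoreline vegetation loss miss
(E) warming surface water — algal biomass up match; surface temperature up miss; pH up miss; bird nesting decline miss; sediment load up miss; shoreline vegetation loss miss
Only (B) is consistent with every observation.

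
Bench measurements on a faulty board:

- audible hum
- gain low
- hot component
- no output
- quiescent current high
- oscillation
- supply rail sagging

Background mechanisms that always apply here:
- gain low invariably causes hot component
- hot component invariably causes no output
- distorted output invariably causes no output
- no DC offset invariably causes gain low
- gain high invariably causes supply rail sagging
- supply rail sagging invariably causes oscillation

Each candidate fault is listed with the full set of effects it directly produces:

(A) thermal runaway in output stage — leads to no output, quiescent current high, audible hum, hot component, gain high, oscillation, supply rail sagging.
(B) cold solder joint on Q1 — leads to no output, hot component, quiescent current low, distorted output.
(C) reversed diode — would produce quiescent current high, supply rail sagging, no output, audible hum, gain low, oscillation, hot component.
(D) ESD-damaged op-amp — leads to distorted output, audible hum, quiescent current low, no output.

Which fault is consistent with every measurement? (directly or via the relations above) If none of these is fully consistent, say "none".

For each candidate, compare predicted effects to what was observed:
(A) thermal runaway in output stage — audible hum ✓; gain low ✗; hot component ✓; no output ✓; quiescent current high ✓; oscillation ✓; supply rail sagging ✓
(B) cold solder joint on Q1 — audible hum ✗; gain low ✗; hot component ✓; no output ✓; quiescent current high ✗; oscillation ✗; supply rail sagging ✗
(C) reversed diode — audible hum ✓; gain low ✓; hot component ✓; no output ✓; quiescent current high ✓; oscillation ✓; supply rail sagging ✓
(D) ESD-damaged op-amp — audible hum ✓; gain low ✗; hot component ✗; no output ✓; quiescent current high ✗; oscillation ✗; supply rail sagging ✗
Only (C) is consistent with every observation.

C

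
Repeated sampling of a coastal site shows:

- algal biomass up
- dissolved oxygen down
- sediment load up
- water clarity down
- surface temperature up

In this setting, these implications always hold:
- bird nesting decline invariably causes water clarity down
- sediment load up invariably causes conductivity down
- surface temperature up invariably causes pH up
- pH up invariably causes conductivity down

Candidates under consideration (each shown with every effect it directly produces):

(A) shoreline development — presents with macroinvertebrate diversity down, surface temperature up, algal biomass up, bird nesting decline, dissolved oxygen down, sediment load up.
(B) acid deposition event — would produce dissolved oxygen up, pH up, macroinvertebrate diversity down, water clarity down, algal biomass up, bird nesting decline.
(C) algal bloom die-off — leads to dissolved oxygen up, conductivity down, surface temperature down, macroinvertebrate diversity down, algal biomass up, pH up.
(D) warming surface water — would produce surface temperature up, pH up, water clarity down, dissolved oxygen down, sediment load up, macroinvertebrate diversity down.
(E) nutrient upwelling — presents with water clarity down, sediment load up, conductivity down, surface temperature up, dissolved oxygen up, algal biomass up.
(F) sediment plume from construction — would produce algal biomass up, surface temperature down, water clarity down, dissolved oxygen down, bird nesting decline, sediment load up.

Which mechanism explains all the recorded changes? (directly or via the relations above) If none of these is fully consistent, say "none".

A

Checking each candidate against the observations:
(A) shoreline development — algal biomass up ✓; dissolved oxygen down ✓; sediment load up ✓; water clarity down ✓ (through bird nesting decline → water clarity down); surface temperature up ✓
(B) acid deposition event — algal biomass up ✓; dissolved oxygen down ✗; sediment load up ✗; water clarity down ✓; surface temperature up ✗
(C) algal bloom die-off — fails on dissolved oxygen down, sediment load up, water clarity down, surface temperature up (predicts dissolved oxygen up, not dissolved oxygen down; predicts surface temperature down, not surface temperature up)
(D) warming surface water — algal biomass up ✗; dissolved oxygen down ✓; sediment load up ✓; water clarity down ✓; surface temperature up ✓
(E) nutrient upwelling — fails on dissolved oxygen down (predicts dissolved oxygen up, not dissolved oxygen down)
(F) sediment plume from construction — fails on surface temperature up (predicts surface temperature down, not surface temperature up)
Only (A) is consistent with every observation.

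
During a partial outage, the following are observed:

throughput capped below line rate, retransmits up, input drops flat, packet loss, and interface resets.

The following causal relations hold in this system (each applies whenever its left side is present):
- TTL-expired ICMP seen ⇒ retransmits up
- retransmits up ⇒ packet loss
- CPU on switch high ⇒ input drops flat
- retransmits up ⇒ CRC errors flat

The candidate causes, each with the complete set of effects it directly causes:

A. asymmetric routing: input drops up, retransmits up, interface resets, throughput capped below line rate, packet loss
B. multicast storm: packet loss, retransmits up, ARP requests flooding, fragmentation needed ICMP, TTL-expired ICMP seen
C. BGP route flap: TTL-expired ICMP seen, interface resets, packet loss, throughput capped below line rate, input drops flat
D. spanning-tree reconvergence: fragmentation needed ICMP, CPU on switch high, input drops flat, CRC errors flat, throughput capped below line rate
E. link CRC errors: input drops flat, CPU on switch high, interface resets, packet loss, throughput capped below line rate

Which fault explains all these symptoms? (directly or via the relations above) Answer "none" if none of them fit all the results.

C

Testing each hypothesis:
(A) asymmetric routing — throughput capped below line rate match; retransmits up match; input drops flat miss; packet loss match; interface resets match
(B) multicast storm — throughput capped below line rate miss; retransmits up match; input drops flat miss; packet loss match; interface resets miss
(C) BGP route flap — accounts for every observation (retransmits up via TTL-expired ICMP seen → retransmits up)
(D) spanning-tree reconvergence — does not account for retransmits up, packet loss, interface resets
(E) link CRC errors — throughput capped below line rate match; retransmits up miss; input drops flat match; packet loss match; interface resets match
(C) is the only candidate with no mismatches.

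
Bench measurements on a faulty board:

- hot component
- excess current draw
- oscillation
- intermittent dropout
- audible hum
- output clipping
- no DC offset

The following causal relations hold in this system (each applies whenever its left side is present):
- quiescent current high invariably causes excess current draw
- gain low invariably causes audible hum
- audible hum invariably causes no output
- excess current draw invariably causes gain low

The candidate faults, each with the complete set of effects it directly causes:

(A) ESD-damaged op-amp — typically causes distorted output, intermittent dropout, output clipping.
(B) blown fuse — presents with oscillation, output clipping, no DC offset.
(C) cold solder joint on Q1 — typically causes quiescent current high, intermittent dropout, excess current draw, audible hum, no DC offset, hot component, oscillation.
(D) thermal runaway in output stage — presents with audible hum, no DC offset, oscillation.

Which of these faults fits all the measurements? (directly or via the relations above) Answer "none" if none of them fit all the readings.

Per-candidate check:
(A) ESD-damaged op-amp — does not account for hot component, excess current draw, oscillation, audible hum, no DC offset
(B) blown fuse — hot component NO; excess current draw NO; oscillation yes; intermittent dropout NO; audible hum NO; output clipping yes; no DC offset yes
(C) cold solder joint on Q1 — does not account for output clipping
(D) thermal runaway in output stage — does not account for hot component, excess current draw, intermittent dropout, output clipping
None of the listed candidates fits everything.

none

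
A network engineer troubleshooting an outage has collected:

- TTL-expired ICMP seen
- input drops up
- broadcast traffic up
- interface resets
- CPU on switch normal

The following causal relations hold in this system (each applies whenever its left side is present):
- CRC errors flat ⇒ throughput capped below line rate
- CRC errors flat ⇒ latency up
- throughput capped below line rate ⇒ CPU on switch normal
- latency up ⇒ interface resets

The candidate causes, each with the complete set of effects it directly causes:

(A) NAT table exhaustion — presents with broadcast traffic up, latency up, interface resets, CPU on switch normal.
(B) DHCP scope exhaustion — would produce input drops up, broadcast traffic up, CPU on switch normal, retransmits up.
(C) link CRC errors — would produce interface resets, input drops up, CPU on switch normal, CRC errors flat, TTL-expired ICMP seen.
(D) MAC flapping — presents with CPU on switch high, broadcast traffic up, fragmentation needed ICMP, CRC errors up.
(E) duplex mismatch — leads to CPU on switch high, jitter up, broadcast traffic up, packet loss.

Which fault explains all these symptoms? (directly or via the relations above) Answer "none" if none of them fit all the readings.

Per-candidate check:
(A) NAT table exhaustion — TTL-expired ICMP seen ✗; input drops up ✗; broadcast traffic up ✓; interface resets ✓; CPU on switch normal ✓
(B) DHCP scope exhaustion — does not account for TTL-expired ICMP seen, interface resets
(C) link CRC errors — TTL-expired ICMP seen ✓; input drops up ✓; broadcast traffic up ✗; interface resets ✓; CPU on switch normal ✓
(D) MAC flapping — fails on TTL-expired ICMP seen, input drops up, interface resets, CPU on switch normal (predicts CPU on switch high, not CPU on switch normal)
(E) duplex mismatch — TTL-expired ICMP seen ✗; input drops up ✗; broadcast traffic up ✓; interface resets ✗; CPU on switch normal ✗
None of the listed candidates fits everything.

none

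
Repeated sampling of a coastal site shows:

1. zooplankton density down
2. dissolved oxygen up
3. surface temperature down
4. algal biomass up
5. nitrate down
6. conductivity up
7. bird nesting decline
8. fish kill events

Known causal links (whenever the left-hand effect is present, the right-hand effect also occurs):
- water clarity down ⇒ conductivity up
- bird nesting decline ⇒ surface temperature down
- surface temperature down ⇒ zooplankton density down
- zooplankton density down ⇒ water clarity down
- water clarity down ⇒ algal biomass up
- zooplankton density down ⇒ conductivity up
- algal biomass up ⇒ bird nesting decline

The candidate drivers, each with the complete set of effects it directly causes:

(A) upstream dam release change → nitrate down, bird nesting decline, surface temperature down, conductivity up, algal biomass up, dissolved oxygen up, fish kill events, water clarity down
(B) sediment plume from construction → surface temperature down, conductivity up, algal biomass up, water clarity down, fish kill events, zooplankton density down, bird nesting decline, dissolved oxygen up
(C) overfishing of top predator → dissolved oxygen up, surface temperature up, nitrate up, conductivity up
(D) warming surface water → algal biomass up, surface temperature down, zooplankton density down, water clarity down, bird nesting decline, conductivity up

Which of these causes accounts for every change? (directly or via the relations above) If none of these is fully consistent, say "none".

For each candidate, compare predicted effects to what was observed:
(A) upstream dam release change — accounts for every observation (zooplankton density down by surface temperature down → zooplankton density down)
(B) sediment plume from construction — does not account for nitrate down
(C) overfishing of top predator — fails on zooplankton density down, surface temperature down, algal biomass up, nitrate down, bird nesting decline, fish kill events (predicts surface temperature up, not surface temperature down; predicts nitrate up, not nitrate down)
(D) warming surface water — does not account for dissolved oxygen up, nitrate down, fish kill events
Only (A) is consistent with every observation.

A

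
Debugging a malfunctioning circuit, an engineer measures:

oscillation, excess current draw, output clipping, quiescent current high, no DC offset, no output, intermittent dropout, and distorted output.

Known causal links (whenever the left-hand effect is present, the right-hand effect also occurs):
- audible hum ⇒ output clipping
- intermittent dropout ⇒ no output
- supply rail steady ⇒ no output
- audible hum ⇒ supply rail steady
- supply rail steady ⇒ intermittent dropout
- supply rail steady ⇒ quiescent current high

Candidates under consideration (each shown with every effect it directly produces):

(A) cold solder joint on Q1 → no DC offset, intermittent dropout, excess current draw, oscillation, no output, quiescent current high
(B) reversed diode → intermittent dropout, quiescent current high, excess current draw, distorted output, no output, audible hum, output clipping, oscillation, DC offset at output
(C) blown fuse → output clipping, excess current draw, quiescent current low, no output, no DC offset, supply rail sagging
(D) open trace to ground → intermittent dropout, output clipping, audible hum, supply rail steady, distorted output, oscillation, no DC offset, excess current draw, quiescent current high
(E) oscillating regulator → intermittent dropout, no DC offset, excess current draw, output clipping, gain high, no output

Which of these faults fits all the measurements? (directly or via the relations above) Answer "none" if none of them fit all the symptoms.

D

For each candidate, compare predicted effects to what was observed:
(A) cold solder joint on Q1 — oscillation ✓; excess current draw ✓; output clipping ✗; quiescent current high ✓; no DC offset ✓; no output ✓; intermittent dropout ✓; distorted output ✗
(B) reversed diode — oscillation ✓; excess current draw ✓; output clipping ✓; quiescent current high ✓; no DC offset ✗; no output ✓; intermittent dropout ✓; distorted output ✓
(C) blown fuse — fails on oscillation, quiescent current high, intermittent dropout, distorted output (predicts quiescent current low, not quiescent current high)
(D) open trace to ground — oscillation ✓; excess current draw ✓; output clipping ✓; quiescent current high ✓; no DC offset ✓; no output ✓ (by supply rail steady → no output); intermittent dropout ✓; distorted output ✓
(E) oscillating regulator — oscillation ✗; excess current draw ✓; output clipping ✓; quiescent current high ✗; no DC offset ✓; no output ✓; intermittent dropout ✓; distorted output ✗
(D) is the only candidate with no mismatches.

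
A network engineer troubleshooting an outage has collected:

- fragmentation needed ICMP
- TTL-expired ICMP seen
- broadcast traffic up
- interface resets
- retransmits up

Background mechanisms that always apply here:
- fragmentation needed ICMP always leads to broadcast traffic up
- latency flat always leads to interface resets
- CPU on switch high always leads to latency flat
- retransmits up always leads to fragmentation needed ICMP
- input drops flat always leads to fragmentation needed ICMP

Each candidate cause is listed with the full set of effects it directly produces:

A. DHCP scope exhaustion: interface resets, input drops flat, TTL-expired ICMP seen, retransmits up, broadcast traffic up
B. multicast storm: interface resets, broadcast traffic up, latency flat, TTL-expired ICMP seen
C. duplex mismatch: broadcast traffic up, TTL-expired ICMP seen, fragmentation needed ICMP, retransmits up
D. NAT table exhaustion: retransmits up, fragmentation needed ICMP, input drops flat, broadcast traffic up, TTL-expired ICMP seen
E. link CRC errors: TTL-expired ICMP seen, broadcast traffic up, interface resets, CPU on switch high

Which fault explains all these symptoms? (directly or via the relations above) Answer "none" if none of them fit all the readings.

A

Per-candidate check:
(A) DHCP scope exhaustion — accounts for every observation (fragmentation needed ICMP via input drops flat → fragmentation needed ICMP)
(B) multicast storm — does not account for fragmentation needed ICMP, retransmits up
(C) duplex mismatch — fragmentation needed ICMP match; TTL-expired ICMP seen match; broadcast traffic up match; interface resets miss; retransmits up match
(D) NAT table exhaustion — fragmentation needed ICMP match; TTL-expired ICMP seen match; broadcast traffic up match; interface resets miss; retransmits up match
(E) link CRC errors — does not account for fragmentation needed ICMP, retransmits up
(A) is the only candidate with no mismatches.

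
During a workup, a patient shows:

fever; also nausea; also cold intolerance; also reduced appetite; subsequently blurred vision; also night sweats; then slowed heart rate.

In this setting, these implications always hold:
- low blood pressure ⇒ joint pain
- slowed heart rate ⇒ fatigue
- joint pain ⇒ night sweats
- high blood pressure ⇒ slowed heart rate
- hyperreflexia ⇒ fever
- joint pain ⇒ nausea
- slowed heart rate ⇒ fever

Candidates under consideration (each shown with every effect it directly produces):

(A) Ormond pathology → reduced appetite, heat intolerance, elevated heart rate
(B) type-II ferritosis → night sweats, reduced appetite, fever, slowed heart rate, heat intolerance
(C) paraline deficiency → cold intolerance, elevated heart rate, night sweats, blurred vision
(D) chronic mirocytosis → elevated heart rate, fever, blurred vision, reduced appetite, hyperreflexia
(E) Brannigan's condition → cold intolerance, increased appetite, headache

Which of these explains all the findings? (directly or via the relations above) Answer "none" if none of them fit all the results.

none

Per-candidate check:
(A) Ormond pathology — fever miss; nausea miss; cold intolerance miss; reduced appetite match; blurred vision miss; night sweats miss; slowed heart rate miss
(B) type-II ferritosis — fever match; nausea miss; cold intolerance miss; reduced appetite match; blurred vision miss; night sweats match; slowed heart rate match
(C) paraline deficiency — fails on fever, nausea, reduced appetite, slowed heart rate (predicts elevated heart rate, not slowed heart rate)
(D) chronic mirocytosis — fever match; nausea miss; cold intolerance miss; reduced appetite match; blurred vision match; night sweats miss; slowed heart rate miss
(E) Brannigan's condition — fails on fever, nausea, reduced appetite, blurred vision, night sweats, slowed heart rate (predicts increased appetite, not reduced appetite)
No candidate is consistent with all observations.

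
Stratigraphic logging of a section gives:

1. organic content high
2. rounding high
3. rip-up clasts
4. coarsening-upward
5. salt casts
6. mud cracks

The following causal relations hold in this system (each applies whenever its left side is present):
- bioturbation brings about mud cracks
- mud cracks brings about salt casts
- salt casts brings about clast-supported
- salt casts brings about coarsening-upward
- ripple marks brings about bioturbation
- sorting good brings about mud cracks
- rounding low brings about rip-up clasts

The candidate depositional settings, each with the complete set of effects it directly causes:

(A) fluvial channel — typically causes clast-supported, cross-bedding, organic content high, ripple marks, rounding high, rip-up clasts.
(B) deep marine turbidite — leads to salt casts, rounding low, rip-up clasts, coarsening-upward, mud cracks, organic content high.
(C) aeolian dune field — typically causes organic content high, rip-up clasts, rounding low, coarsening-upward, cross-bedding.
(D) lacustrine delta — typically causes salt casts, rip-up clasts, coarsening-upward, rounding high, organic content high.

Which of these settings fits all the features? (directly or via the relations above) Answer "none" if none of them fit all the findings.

For each candidate, compare predicted effects to what was observed:
(A) fluvial channel — organic content high +; rounding high +; rip-up clasts +; coarsening-upward + (through ripple marks → bioturbation → mud cracks → salt casts → coarsening-upward); salt casts + (through ripple marks → bioturbation → mud cracks → salt casts); mud cracks + (through ripple marks → bioturbation → mud cracks)
(B) deep marine turbidite — fails on rounding high (predicts rounding low, not rounding high)
(C) aeolian dune field — fails on rounding high, salt casts, mud cracks (predicts rounding low, not rounding high)
(D) lacustrine delta — organic content high +; rounding high +; rip-up clasts +; coarsening-upward +; salt casts +; mud cracks -
Only (A) is consistent with every observation.

A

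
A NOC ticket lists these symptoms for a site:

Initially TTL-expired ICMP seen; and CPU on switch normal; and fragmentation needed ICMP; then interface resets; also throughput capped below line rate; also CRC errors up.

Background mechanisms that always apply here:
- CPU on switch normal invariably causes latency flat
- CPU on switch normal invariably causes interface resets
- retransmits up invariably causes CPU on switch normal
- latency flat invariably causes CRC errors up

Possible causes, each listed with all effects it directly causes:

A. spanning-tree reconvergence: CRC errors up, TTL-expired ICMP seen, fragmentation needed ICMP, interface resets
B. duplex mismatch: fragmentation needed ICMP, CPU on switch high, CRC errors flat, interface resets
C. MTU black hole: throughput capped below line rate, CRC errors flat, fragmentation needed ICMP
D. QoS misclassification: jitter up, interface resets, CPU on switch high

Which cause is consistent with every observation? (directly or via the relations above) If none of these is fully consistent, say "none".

none

Testing each hypothesis:
(A) spanning-tree reconvergence — does not account for CPU on switch normal, throughput capped below line rate
(B) duplex mismatch — fails on TTL-expired ICMP seen, CPU on switch normal, throughput capped below line rate, CRC errors up (predicts CPU on switch high, not CPU on switch normal; predicts CRC errors flat, not CRC errors up)
(C) MTU black hole — TTL-expired ICMP seen miss; CPU on switch normal miss; fragmentation needed ICMP match; interface resets miss; throughput capped below line rate match; CRC errors up miss
(D) QoS misclassification — TTL-expired ICMP seen miss; CPU on switch normal miss; fragmentation needed ICMP miss; interface resets match; throughput capped below line rate miss; CRC errors up miss
Every candidate fails on at least one observation.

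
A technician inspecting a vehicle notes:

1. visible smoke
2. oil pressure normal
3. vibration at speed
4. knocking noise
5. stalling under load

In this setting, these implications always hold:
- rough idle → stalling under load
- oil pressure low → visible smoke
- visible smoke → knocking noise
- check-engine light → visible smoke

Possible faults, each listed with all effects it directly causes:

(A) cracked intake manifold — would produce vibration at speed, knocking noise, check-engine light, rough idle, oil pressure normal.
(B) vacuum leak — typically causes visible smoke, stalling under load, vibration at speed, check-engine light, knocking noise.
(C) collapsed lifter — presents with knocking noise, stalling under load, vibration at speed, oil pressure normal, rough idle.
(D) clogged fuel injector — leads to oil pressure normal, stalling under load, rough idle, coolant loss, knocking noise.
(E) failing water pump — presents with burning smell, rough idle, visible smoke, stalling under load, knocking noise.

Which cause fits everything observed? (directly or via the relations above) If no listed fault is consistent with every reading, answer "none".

A

For each candidate, compare predicted effects to what was observed:
(A) cracked intake manifold — visible smoke + (through check-engine light → visible smoke); oil pressure normal +; vibration at speed +; knocking noise +; stalling under load + (through rough idle → stalling under load)
(B) vacuum leak — does not account for oil pressure normal
(C) collapsed lifter — visible smoke -; oil pressure normal +; vibration at speed +; knocking noise +; stalling under load +
(D) clogged fuel injector — visible smoke -; oil pressure normal +; vibration at speed -; knocking noise +; stalling under load +
(E) failing water pump — visible smoke +; oil pressure normal -; vibration at speed -; knocking noise +; stalling under load +
(A) is the only candidate with no mismatches.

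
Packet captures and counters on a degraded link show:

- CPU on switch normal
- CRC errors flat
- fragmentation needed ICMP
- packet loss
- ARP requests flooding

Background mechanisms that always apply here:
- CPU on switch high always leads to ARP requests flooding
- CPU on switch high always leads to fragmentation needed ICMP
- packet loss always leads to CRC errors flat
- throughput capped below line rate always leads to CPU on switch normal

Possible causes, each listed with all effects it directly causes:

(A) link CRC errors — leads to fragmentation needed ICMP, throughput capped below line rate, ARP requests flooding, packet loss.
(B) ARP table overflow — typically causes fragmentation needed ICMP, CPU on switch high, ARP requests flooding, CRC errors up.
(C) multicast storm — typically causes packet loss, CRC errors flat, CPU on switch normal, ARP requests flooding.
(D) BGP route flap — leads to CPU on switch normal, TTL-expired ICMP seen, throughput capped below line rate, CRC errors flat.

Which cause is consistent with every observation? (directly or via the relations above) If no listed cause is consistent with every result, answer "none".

A

Testing each hypothesis:
(A) link CRC errors — CPU on switch normal ✓ (via throughput capped below line rate → CPU on switch normal); CRC errors flat ✓ (via packet loss → CRC errors flat); fragmentation needed ICMP ✓; packet loss ✓; ARP requests flooding ✓
(B) ARP table overflow — fails on CPU on switch normal, CRC errors flat, packet loss (predicts CPU on switch high, not CPU on switch normal; predicts CRC errors up, not CRC errors flat)
(C) multicast storm — does not account for fragmentation needed ICMP
(D) BGP route flap — CPU on switch normal ✓; CRC errors flat ✓; fragmentation needed ICMP ✗; packet loss ✗; ARP requests flooding ✗
(A) alone accounts for all the evidence.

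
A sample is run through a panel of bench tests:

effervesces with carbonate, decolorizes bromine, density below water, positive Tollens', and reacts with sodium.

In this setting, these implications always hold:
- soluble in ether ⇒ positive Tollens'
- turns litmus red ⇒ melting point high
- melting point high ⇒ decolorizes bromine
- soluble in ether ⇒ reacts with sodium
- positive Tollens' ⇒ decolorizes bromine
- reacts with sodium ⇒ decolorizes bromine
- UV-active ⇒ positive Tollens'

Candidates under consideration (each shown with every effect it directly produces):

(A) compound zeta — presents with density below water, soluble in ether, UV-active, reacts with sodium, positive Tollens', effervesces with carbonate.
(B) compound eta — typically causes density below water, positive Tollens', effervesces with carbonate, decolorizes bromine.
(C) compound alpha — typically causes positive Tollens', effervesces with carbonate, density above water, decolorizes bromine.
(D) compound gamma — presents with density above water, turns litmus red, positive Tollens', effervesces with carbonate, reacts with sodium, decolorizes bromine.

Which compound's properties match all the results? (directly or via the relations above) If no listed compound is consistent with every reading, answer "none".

A

Per-candidate check:
(A) compound zeta — accounts for every observation (decolorizes bromine via positive Tollens' → decolorizes bromine)
(B) compound eta — effervesces with carbonate ✓; decolorizes bromine ✓; density below water ✓; positive Tollens' ✓; reacts with sodium ✗
(C) compound alpha — effervesces with carbonate ✓; decolorizes bromine ✓; density below water ✗; positive Tollens' ✓; reacts with sodium ✗
(D) compound gamma — fails on density below water (predicts density above water, not density below water)
Only (A) is consistent with every observation.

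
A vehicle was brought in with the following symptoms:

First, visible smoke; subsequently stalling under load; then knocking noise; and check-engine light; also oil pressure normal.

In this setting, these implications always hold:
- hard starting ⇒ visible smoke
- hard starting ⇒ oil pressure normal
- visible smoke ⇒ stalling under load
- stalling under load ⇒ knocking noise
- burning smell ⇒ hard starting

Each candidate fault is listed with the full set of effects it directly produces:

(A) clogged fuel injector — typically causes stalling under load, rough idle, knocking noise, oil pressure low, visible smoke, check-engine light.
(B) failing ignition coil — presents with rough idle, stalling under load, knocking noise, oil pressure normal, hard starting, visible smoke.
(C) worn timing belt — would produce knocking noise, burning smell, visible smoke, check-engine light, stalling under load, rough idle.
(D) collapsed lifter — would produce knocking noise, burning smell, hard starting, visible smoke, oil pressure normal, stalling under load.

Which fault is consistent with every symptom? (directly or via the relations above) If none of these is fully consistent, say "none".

For each candidate, compare predicted effects to what was observed:
(A) clogged fuel injector — fails on oil pressure normal (predicts oil pressure low, not oil pressure normal)
(B) failing ignition coil — does not account for check-engine light
(C) worn timing belt — accounts for every observation (oil pressure normal via burning smell → hard starting → oil pressure normal)
(D) collapsed lifter — visible smoke +; stalling under load +; knocking noise +; check-engine light -; oil pressure normal +
Only (C) is consistent with every observation.

C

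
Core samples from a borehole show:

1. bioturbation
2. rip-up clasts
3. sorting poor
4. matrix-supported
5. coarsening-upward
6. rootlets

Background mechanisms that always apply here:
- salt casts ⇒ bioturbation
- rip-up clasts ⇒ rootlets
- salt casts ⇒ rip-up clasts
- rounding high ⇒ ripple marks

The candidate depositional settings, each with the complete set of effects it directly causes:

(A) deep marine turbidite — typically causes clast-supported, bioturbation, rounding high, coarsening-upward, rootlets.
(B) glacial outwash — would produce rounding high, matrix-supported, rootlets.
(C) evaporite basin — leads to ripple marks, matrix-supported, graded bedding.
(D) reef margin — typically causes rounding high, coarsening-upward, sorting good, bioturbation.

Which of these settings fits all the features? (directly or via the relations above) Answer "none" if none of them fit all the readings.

none

Testing each hypothesis:
(A) deep marine turbidite — fails on rip-up clasts, sorting poor, matrix-supported (predicts clast-supported, not matrix-supported)
(B) glacial outwash — bioturbation NO; rip-up clasts NO; sorting poor NO; matrix-supported yes; coarsening-upward NO; rootlets yes
(C) evaporite basin — bioturbation NO; rip-up clasts NO; sorting poor NO; matrix-supported yes; coarsening-upward NO; rootlets NO
(D) reef margin — bioturbation yes; rip-up clasts NO; sorting poor NO; matrix-supported NO; coarsening-upward yes; rootlets NO
Every candidate fails on at least one observation.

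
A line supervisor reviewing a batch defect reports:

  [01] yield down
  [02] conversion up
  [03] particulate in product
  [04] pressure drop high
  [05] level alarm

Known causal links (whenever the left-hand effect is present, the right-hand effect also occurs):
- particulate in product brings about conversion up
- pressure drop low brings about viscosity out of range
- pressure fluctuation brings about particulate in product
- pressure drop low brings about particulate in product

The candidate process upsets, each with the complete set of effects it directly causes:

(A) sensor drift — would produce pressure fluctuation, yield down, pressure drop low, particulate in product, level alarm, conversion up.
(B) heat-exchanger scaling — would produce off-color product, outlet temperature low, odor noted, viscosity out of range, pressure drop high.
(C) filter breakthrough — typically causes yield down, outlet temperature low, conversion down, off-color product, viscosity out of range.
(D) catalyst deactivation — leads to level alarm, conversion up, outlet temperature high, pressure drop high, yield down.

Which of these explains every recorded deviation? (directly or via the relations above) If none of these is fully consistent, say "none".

none

For each candidate, compare predicted effects to what was observed:
(A) sensor drift — fails on pressure drop high (predicts pressure drop low, not pressure drop high)
(B) heat-exchanger scaling — does not account for yield down, conversion up, particulate in product, level alarm
(C) filter breakthrough — yield down ✓; conversion up ✗; particulate in product ✗; pressure drop high ✗; level alarm ✗
(D) catalyst deactivation — does not account for particulate in product
No candidate is consistent with all observations.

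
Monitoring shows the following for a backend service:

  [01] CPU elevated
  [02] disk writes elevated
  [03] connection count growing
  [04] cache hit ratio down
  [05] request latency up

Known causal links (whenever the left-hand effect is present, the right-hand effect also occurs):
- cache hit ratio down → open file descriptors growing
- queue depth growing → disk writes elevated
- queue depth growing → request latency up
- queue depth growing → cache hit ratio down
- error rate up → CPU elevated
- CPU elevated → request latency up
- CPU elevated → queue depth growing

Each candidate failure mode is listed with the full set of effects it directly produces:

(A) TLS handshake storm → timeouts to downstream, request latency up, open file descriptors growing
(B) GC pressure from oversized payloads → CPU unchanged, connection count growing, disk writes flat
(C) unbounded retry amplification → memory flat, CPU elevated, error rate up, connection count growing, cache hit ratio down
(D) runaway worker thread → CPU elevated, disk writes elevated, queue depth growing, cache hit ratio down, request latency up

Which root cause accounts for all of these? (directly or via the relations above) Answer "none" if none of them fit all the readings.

Per-candidate check:
(A) TLS handshake storm — CPU elevated ✗; disk writes elevated ✗; connection count growing ✗; cache hit ratio down ✗; request latency up ✓
(B) GC pressure from oversized payloads — fails on CPU elevated, disk writes elevated, cache hit ratio down, request latency up (predicts CPU unchanged, not CPU elevated; predicts disk writes flat, not disk writes elevated)
(C) unbounded retry amplification — CPU elevated ✓; disk writes elevated ✓ (by CPU elevated → queue depth growing → disk writes elevated); connection count growing ✓; cache hit ratio down ✓; request latency up ✓ (by CPU elevated → request latency up)
(D) runaway worker thread — CPU elevated ✓; disk writes elevated ✓; connection count growing ✗; cache hit ratio down ✓; request latency up ✓
(C) alone accounts for all the evidence.

C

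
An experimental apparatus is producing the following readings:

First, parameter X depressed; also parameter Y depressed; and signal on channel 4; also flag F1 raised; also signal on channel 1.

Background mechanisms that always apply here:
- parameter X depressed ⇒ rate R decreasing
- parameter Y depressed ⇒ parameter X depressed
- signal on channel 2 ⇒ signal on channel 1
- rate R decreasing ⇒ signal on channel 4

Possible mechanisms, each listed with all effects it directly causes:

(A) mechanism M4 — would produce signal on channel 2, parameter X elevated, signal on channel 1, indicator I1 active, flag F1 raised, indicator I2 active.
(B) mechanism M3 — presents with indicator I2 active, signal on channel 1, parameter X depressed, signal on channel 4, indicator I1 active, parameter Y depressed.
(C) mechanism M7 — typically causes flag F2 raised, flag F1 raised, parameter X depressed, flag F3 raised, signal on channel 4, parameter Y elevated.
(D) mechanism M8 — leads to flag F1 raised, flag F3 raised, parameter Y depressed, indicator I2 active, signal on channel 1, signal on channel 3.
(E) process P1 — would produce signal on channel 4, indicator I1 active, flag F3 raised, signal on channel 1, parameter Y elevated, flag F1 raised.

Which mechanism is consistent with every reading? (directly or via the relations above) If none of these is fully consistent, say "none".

D

Testing each hypothesis:
(A) mechanism M4 — fails on parameter X depressed, parameter Y depressed, signal on channel 4 (predicts parameter X elevated, not parameter X depressed)
(B) mechanism M3 — parameter X depressed yes; parameter Y depressed yes; signal on channel 4 yes; flag F1 raised NO; signal on channel 1 yes
(C) mechanism M7 — fails on parameter Y depressed, signal on channel 1 (predicts parameter Y elevated, not parameter Y depressed)
(D) mechanism M8 — parameter X depressed yes (through parameter Y depressed → parameter X depressed); parameter Y depressed yes; signal on channel 4 yes (through parameter Y depressed → parameter X depressed → rate R decreasing → signal on channel 4); flag F1 raised yes; signal on channel 1 yes
(E) process P1 — parameter X depressed NO; parameter Y depressed NO; signal on channel 4 yes; flag F1 raised yes; signal on channel 1 yes
(D) is the only candidate with no mismatches.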